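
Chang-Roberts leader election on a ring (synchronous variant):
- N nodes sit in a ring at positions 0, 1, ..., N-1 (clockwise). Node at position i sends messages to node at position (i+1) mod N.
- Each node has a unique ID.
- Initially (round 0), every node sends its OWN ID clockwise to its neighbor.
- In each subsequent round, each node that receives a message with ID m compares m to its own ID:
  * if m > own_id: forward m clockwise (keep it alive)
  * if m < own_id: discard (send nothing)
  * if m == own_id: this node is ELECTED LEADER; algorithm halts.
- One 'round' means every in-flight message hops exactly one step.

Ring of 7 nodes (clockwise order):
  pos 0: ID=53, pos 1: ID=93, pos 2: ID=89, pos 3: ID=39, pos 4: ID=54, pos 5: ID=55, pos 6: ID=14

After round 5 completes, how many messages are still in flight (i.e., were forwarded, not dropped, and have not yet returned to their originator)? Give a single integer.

Answer: 2

Derivation:
Round 1: pos1(id93) recv 53: drop; pos2(id89) recv 93: fwd; pos3(id39) recv 89: fwd; pos4(id54) recv 39: drop; pos5(id55) recv 54: drop; pos6(id14) recv 55: fwd; pos0(id53) recv 14: drop
Round 2: pos3(id39) recv 93: fwd; pos4(id54) recv 89: fwd; pos0(id53) recv 55: fwd
Round 3: pos4(id54) recv 93: fwd; pos5(id55) recv 89: fwd; pos1(id93) recv 55: drop
Round 4: pos5(id55) recv 93: fwd; pos6(id14) recv 89: fwd
Round 5: pos6(id14) recv 93: fwd; pos0(id53) recv 89: fwd
After round 5: 2 messages still in flight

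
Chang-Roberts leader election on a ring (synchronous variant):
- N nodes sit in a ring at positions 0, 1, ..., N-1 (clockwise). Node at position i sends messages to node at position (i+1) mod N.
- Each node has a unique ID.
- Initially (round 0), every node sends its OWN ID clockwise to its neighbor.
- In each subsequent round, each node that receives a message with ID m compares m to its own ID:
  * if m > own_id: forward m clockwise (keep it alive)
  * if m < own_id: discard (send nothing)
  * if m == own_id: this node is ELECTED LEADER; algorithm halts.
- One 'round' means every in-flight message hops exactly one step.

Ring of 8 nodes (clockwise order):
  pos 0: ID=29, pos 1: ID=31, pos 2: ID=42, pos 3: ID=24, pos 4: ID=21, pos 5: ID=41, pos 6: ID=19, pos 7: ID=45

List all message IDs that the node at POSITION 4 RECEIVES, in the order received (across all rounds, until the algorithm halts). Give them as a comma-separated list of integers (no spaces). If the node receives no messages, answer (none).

Answer: 24,42,45

Derivation:
Round 1: pos1(id31) recv 29: drop; pos2(id42) recv 31: drop; pos3(id24) recv 42: fwd; pos4(id21) recv 24: fwd; pos5(id41) recv 21: drop; pos6(id19) recv 41: fwd; pos7(id45) recv 19: drop; pos0(id29) recv 45: fwd
Round 2: pos4(id21) recv 42: fwd; pos5(id41) recv 24: drop; pos7(id45) recv 41: drop; pos1(id31) recv 45: fwd
Round 3: pos5(id41) recv 42: fwd; pos2(id42) recv 45: fwd
Round 4: pos6(id19) recv 42: fwd; pos3(id24) recv 45: fwd
Round 5: pos7(id45) recv 42: drop; pos4(id21) recv 45: fwd
Round 6: pos5(id41) recv 45: fwd
Round 7: pos6(id19) recv 45: fwd
Round 8: pos7(id45) recv 45: ELECTED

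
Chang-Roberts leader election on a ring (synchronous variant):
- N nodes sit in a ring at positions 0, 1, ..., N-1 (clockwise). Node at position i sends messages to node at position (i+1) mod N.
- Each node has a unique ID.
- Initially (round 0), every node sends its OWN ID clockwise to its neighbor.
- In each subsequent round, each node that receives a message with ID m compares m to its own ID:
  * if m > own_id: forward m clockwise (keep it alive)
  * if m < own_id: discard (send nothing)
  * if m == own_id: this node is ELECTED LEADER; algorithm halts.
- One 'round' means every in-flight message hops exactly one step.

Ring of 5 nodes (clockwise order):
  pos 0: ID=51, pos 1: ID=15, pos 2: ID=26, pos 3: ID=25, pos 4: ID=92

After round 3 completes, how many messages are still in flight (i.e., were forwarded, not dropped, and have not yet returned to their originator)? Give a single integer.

Answer: 2

Derivation:
Round 1: pos1(id15) recv 51: fwd; pos2(id26) recv 15: drop; pos3(id25) recv 26: fwd; pos4(id92) recv 25: drop; pos0(id51) recv 92: fwd
Round 2: pos2(id26) recv 51: fwd; pos4(id92) recv 26: drop; pos1(id15) recv 92: fwd
Round 3: pos3(id25) recv 51: fwd; pos2(id26) recv 92: fwd
After round 3: 2 messages still in flight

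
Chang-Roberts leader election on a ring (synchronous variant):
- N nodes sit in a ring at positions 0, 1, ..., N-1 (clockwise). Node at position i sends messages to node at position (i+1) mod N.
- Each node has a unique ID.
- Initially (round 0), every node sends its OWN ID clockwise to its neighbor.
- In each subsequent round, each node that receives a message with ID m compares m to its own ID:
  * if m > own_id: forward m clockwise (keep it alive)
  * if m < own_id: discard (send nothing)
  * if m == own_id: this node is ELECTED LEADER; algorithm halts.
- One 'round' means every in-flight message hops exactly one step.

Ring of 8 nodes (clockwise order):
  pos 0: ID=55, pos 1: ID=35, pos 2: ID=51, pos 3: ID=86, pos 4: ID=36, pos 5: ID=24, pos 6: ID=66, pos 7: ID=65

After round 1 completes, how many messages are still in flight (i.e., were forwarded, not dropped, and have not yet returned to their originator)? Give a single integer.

Round 1: pos1(id35) recv 55: fwd; pos2(id51) recv 35: drop; pos3(id86) recv 51: drop; pos4(id36) recv 86: fwd; pos5(id24) recv 36: fwd; pos6(id66) recv 24: drop; pos7(id65) recv 66: fwd; pos0(id55) recv 65: fwd
After round 1: 5 messages still in flight

Answer: 5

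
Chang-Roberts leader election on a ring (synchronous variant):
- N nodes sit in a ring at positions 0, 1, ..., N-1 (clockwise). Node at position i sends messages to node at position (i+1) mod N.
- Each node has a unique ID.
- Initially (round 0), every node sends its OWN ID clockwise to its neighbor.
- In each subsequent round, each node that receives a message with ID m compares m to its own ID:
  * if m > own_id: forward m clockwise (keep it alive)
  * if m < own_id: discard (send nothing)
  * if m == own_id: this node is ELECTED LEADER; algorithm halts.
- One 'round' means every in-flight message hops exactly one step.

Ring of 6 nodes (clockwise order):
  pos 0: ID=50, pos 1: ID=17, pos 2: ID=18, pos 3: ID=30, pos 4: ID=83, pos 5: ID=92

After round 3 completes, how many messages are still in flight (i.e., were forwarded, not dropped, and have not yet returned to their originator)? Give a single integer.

Answer: 2

Derivation:
Round 1: pos1(id17) recv 50: fwd; pos2(id18) recv 17: drop; pos3(id30) recv 18: drop; pos4(id83) recv 30: drop; pos5(id92) recv 83: drop; pos0(id50) recv 92: fwd
Round 2: pos2(id18) recv 50: fwd; pos1(id17) recv 92: fwd
Round 3: pos3(id30) recv 50: fwd; pos2(id18) recv 92: fwd
After round 3: 2 messages still in flight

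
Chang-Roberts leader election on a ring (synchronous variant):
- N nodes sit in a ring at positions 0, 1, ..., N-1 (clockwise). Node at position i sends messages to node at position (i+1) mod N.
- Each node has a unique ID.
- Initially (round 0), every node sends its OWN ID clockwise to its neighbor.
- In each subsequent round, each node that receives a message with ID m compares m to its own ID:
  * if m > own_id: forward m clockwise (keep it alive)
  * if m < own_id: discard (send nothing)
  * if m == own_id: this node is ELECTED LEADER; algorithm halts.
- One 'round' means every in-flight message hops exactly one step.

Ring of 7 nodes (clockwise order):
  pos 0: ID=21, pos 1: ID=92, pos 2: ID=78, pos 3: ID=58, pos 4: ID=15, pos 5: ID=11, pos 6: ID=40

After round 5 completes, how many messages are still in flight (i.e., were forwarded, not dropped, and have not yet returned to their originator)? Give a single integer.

Round 1: pos1(id92) recv 21: drop; pos2(id78) recv 92: fwd; pos3(id58) recv 78: fwd; pos4(id15) recv 58: fwd; pos5(id11) recv 15: fwd; pos6(id40) recv 11: drop; pos0(id21) recv 40: fwd
Round 2: pos3(id58) recv 92: fwd; pos4(id15) recv 78: fwd; pos5(id11) recv 58: fwd; pos6(id40) recv 15: drop; pos1(id92) recv 40: drop
Round 3: pos4(id15) recv 92: fwd; pos5(id11) recv 78: fwd; pos6(id40) recv 58: fwd
Round 4: pos5(id11) recv 92: fwd; pos6(id40) recv 78: fwd; pos0(id21) recv 58: fwd
Round 5: pos6(id40) recv 92: fwd; pos0(id21) recv 78: fwd; pos1(id92) recv 58: drop
After round 5: 2 messages still in flight

Answer: 2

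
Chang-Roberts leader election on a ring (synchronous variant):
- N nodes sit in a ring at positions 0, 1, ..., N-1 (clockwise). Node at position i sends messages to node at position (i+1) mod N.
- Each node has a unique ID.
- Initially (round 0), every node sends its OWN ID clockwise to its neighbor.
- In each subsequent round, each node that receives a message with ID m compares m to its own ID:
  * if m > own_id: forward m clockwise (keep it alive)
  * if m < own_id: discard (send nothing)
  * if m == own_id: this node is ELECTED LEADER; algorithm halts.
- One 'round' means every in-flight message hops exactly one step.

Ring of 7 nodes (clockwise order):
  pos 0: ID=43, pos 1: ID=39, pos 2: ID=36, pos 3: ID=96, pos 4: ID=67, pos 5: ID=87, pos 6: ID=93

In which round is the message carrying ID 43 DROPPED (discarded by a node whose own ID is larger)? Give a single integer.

Round 1: pos1(id39) recv 43: fwd; pos2(id36) recv 39: fwd; pos3(id96) recv 36: drop; pos4(id67) recv 96: fwd; pos5(id87) recv 67: drop; pos6(id93) recv 87: drop; pos0(id43) recv 93: fwd
Round 2: pos2(id36) recv 43: fwd; pos3(id96) recv 39: drop; pos5(id87) recv 96: fwd; pos1(id39) recv 93: fwd
Round 3: pos3(id96) recv 43: drop; pos6(id93) recv 96: fwd; pos2(id36) recv 93: fwd
Round 4: pos0(id43) recv 96: fwd; pos3(id96) recv 93: drop
Round 5: pos1(id39) recv 96: fwd
Round 6: pos2(id36) recv 96: fwd
Round 7: pos3(id96) recv 96: ELECTED
Message ID 43 originates at pos 0; dropped at pos 3 in round 3

Answer: 3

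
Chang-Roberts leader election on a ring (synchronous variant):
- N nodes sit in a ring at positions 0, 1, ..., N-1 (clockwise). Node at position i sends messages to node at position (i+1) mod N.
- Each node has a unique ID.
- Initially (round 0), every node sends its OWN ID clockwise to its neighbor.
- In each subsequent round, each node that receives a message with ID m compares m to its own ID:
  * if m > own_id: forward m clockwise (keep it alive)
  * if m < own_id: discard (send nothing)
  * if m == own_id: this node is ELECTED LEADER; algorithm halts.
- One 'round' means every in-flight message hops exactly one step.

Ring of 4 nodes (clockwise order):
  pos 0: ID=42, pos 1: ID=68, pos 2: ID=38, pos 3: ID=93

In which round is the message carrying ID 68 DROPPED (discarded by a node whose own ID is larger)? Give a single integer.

Answer: 2

Derivation:
Round 1: pos1(id68) recv 42: drop; pos2(id38) recv 68: fwd; pos3(id93) recv 38: drop; pos0(id42) recv 93: fwd
Round 2: pos3(id93) recv 68: drop; pos1(id68) recv 93: fwd
Round 3: pos2(id38) recv 93: fwd
Round 4: pos3(id93) recv 93: ELECTED
Message ID 68 originates at pos 1; dropped at pos 3 in round 2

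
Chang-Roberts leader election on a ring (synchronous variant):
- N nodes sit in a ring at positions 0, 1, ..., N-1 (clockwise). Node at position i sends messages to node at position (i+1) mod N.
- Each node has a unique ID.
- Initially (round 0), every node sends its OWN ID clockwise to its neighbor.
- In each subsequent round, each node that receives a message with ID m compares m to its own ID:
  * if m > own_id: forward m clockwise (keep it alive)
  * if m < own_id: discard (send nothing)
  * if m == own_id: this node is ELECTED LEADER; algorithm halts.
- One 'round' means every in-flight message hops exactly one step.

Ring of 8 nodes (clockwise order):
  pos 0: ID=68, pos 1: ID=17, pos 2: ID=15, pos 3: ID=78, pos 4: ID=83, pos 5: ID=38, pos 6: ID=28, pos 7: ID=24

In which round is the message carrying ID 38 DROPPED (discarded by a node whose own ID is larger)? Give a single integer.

Round 1: pos1(id17) recv 68: fwd; pos2(id15) recv 17: fwd; pos3(id78) recv 15: drop; pos4(id83) recv 78: drop; pos5(id38) recv 83: fwd; pos6(id28) recv 38: fwd; pos7(id24) recv 28: fwd; pos0(id68) recv 24: drop
Round 2: pos2(id15) recv 68: fwd; pos3(id78) recv 17: drop; pos6(id28) recv 83: fwd; pos7(id24) recv 38: fwd; pos0(id68) recv 28: drop
Round 3: pos3(id78) recv 68: drop; pos7(id24) recv 83: fwd; pos0(id68) recv 38: drop
Round 4: pos0(id68) recv 83: fwd
Round 5: pos1(id17) recv 83: fwd
Round 6: pos2(id15) recv 83: fwd
Round 7: pos3(id78) recv 83: fwd
Round 8: pos4(id83) recv 83: ELECTED
Message ID 38 originates at pos 5; dropped at pos 0 in round 3

Answer: 3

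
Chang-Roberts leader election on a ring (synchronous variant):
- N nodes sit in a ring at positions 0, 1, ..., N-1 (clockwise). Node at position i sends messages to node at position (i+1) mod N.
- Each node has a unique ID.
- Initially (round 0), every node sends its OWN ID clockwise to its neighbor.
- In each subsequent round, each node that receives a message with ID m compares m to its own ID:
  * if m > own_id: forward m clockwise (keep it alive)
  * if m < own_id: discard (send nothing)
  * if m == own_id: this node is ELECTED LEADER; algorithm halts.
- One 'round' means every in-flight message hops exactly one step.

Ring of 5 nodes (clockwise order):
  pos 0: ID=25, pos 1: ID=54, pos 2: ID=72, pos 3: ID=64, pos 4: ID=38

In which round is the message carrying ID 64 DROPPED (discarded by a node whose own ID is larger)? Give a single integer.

Round 1: pos1(id54) recv 25: drop; pos2(id72) recv 54: drop; pos3(id64) recv 72: fwd; pos4(id38) recv 64: fwd; pos0(id25) recv 38: fwd
Round 2: pos4(id38) recv 72: fwd; pos0(id25) recv 64: fwd; pos1(id54) recv 38: drop
Round 3: pos0(id25) recv 72: fwd; pos1(id54) recv 64: fwd
Round 4: pos1(id54) recv 72: fwd; pos2(id72) recv 64: drop
Round 5: pos2(id72) recv 72: ELECTED
Message ID 64 originates at pos 3; dropped at pos 2 in round 4

Answer: 4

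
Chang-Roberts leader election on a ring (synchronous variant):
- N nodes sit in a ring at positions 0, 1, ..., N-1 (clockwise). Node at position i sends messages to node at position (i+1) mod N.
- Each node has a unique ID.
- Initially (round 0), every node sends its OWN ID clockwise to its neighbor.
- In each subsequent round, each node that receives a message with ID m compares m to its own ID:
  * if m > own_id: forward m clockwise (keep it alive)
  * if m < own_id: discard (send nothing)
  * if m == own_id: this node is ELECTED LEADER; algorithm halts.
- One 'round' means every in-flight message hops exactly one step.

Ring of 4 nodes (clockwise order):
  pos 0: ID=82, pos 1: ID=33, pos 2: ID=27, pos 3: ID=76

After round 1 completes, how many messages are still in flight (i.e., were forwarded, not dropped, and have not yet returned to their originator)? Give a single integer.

Round 1: pos1(id33) recv 82: fwd; pos2(id27) recv 33: fwd; pos3(id76) recv 27: drop; pos0(id82) recv 76: drop
After round 1: 2 messages still in flight

Answer: 2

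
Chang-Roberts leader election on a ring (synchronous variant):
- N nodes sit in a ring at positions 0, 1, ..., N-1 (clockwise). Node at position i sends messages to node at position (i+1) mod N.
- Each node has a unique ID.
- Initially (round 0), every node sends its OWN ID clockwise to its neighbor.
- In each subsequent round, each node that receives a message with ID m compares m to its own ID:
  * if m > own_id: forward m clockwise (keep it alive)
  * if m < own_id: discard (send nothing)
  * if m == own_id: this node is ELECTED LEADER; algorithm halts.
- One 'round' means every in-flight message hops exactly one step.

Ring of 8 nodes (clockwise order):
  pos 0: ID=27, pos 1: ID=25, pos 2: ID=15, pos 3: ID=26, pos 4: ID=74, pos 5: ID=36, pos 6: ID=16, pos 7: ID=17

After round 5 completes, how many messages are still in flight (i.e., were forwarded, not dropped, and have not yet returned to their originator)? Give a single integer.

Round 1: pos1(id25) recv 27: fwd; pos2(id15) recv 25: fwd; pos3(id26) recv 15: drop; pos4(id74) recv 26: drop; pos5(id36) recv 74: fwd; pos6(id16) recv 36: fwd; pos7(id17) recv 16: drop; pos0(id27) recv 17: drop
Round 2: pos2(id15) recv 27: fwd; pos3(id26) recv 25: drop; pos6(id16) recv 74: fwd; pos7(id17) recv 36: fwd
Round 3: pos3(id26) recv 27: fwd; pos7(id17) recv 74: fwd; pos0(id27) recv 36: fwd
Round 4: pos4(id74) recv 27: drop; pos0(id27) recv 74: fwd; pos1(id25) recv 36: fwd
Round 5: pos1(id25) recv 74: fwd; pos2(id15) recv 36: fwd
After round 5: 2 messages still in flight

Answer: 2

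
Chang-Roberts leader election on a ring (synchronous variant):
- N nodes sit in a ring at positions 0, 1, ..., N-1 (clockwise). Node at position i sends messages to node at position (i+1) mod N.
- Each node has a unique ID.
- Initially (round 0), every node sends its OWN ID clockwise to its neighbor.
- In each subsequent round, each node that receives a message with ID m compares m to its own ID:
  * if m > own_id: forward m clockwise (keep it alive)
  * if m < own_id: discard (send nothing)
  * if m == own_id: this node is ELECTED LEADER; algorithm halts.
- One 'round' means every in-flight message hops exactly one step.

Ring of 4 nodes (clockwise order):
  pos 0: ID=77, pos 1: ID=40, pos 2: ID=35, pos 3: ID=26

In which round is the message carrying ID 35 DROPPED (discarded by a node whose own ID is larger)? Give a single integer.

Round 1: pos1(id40) recv 77: fwd; pos2(id35) recv 40: fwd; pos3(id26) recv 35: fwd; pos0(id77) recv 26: drop
Round 2: pos2(id35) recv 77: fwd; pos3(id26) recv 40: fwd; pos0(id77) recv 35: drop
Round 3: pos3(id26) recv 77: fwd; pos0(id77) recv 40: drop
Round 4: pos0(id77) recv 77: ELECTED
Message ID 35 originates at pos 2; dropped at pos 0 in round 2

Answer: 2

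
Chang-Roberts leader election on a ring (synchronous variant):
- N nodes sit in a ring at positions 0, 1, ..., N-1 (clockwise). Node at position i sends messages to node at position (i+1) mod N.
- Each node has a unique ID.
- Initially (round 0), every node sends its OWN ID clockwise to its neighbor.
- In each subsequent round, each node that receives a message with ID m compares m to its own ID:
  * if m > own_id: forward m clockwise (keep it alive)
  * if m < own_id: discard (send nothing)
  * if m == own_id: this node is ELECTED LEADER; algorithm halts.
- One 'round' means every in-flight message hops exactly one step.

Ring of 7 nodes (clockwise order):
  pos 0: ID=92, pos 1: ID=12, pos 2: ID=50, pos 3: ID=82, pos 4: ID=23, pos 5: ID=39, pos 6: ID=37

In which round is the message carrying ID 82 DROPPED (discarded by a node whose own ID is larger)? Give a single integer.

Round 1: pos1(id12) recv 92: fwd; pos2(id50) recv 12: drop; pos3(id82) recv 50: drop; pos4(id23) recv 82: fwd; pos5(id39) recv 23: drop; pos6(id37) recv 39: fwd; pos0(id92) recv 37: drop
Round 2: pos2(id50) recv 92: fwd; pos5(id39) recv 82: fwd; pos0(id92) recv 39: drop
Round 3: pos3(id82) recv 92: fwd; pos6(id37) recv 82: fwd
Round 4: pos4(id23) recv 92: fwd; pos0(id92) recv 82: drop
Round 5: pos5(id39) recv 92: fwd
Round 6: pos6(id37) recv 92: fwd
Round 7: pos0(id92) recv 92: ELECTED
Message ID 82 originates at pos 3; dropped at pos 0 in round 4

Answer: 4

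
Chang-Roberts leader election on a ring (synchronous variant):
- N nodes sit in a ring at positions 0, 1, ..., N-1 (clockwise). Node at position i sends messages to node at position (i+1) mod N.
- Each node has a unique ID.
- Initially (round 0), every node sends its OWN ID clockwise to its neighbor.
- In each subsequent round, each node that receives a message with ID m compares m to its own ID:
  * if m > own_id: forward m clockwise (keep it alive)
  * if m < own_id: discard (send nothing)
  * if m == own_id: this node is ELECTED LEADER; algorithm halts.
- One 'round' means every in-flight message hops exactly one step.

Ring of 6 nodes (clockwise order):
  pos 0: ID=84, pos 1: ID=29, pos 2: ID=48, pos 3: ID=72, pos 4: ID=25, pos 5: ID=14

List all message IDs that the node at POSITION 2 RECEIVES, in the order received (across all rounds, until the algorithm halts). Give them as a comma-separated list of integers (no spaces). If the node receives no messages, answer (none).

Round 1: pos1(id29) recv 84: fwd; pos2(id48) recv 29: drop; pos3(id72) recv 48: drop; pos4(id25) recv 72: fwd; pos5(id14) recv 25: fwd; pos0(id84) recv 14: drop
Round 2: pos2(id48) recv 84: fwd; pos5(id14) recv 72: fwd; pos0(id84) recv 25: drop
Round 3: pos3(id72) recv 84: fwd; pos0(id84) recv 72: drop
Round 4: pos4(id25) recv 84: fwd
Round 5: pos5(id14) recv 84: fwd
Round 6: pos0(id84) recv 84: ELECTED

Answer: 29,84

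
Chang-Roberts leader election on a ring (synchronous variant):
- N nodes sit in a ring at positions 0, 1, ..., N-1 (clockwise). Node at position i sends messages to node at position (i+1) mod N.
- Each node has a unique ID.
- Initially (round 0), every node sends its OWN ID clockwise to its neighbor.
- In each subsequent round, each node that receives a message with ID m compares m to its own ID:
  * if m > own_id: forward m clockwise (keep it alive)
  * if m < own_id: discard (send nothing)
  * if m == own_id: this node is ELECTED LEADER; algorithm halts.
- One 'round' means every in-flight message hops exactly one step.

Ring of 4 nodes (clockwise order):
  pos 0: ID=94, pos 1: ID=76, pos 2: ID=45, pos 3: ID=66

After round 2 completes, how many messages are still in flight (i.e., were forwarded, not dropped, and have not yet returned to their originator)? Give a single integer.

Round 1: pos1(id76) recv 94: fwd; pos2(id45) recv 76: fwd; pos3(id66) recv 45: drop; pos0(id94) recv 66: drop
Round 2: pos2(id45) recv 94: fwd; pos3(id66) recv 76: fwd
After round 2: 2 messages still in flight

Answer: 2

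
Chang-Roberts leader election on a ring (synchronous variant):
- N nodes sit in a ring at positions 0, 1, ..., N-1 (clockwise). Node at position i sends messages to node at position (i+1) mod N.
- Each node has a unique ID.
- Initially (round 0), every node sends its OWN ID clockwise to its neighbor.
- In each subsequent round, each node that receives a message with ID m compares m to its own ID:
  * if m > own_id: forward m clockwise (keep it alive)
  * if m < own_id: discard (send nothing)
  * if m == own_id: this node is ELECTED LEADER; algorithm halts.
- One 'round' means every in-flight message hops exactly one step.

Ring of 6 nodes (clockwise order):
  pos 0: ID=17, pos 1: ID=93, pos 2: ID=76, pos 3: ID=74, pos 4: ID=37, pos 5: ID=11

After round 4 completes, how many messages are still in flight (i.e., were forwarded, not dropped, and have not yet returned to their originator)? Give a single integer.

Answer: 2

Derivation:
Round 1: pos1(id93) recv 17: drop; pos2(id76) recv 93: fwd; pos3(id74) recv 76: fwd; pos4(id37) recv 74: fwd; pos5(id11) recv 37: fwd; pos0(id17) recv 11: drop
Round 2: pos3(id74) recv 93: fwd; pos4(id37) recv 76: fwd; pos5(id11) recv 74: fwd; pos0(id17) recv 37: fwd
Round 3: pos4(id37) recv 93: fwd; pos5(id11) recv 76: fwd; pos0(id17) recv 74: fwd; pos1(id93) recv 37: drop
Round 4: pos5(id11) recv 93: fwd; pos0(id17) recv 76: fwd; pos1(id93) recv 74: drop
After round 4: 2 messages still in flight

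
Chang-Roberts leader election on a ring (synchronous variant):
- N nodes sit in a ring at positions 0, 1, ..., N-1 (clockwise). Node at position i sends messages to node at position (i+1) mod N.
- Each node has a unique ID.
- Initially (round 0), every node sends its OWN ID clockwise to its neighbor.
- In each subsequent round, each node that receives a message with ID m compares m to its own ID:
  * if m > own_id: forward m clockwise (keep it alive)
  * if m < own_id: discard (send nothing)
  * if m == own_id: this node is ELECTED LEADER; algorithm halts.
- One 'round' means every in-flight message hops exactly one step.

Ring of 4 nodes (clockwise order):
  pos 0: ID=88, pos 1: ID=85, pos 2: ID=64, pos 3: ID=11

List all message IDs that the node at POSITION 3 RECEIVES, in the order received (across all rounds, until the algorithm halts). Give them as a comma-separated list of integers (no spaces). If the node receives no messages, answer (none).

Round 1: pos1(id85) recv 88: fwd; pos2(id64) recv 85: fwd; pos3(id11) recv 64: fwd; pos0(id88) recv 11: drop
Round 2: pos2(id64) recv 88: fwd; pos3(id11) recv 85: fwd; pos0(id88) recv 64: drop
Round 3: pos3(id11) recv 88: fwd; pos0(id88) recv 85: drop
Round 4: pos0(id88) recv 88: ELECTED

Answer: 64,85,88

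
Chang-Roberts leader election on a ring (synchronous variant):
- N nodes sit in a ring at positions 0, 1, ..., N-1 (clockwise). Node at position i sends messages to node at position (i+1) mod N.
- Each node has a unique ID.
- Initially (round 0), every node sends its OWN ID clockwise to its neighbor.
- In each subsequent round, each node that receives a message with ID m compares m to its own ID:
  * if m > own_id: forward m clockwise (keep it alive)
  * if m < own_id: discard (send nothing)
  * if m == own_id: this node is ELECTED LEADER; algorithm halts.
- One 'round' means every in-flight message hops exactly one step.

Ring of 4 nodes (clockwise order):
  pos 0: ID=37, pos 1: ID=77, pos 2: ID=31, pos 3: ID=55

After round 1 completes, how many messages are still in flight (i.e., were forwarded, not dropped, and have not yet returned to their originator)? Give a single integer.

Answer: 2

Derivation:
Round 1: pos1(id77) recv 37: drop; pos2(id31) recv 77: fwd; pos3(id55) recv 31: drop; pos0(id37) recv 55: fwd
After round 1: 2 messages still in flight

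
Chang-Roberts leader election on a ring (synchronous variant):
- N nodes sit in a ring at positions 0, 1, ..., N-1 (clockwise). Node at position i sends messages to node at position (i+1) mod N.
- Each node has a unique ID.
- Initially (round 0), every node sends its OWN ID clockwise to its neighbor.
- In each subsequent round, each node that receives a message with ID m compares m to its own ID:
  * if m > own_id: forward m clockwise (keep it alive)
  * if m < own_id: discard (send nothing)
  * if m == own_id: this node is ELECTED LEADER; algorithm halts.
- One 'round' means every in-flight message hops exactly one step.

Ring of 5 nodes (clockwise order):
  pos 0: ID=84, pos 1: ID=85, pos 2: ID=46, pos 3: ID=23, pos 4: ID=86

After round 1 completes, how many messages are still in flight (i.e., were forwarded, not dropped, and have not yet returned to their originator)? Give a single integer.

Answer: 3

Derivation:
Round 1: pos1(id85) recv 84: drop; pos2(id46) recv 85: fwd; pos3(id23) recv 46: fwd; pos4(id86) recv 23: drop; pos0(id84) recv 86: fwd
After round 1: 3 messages still in flight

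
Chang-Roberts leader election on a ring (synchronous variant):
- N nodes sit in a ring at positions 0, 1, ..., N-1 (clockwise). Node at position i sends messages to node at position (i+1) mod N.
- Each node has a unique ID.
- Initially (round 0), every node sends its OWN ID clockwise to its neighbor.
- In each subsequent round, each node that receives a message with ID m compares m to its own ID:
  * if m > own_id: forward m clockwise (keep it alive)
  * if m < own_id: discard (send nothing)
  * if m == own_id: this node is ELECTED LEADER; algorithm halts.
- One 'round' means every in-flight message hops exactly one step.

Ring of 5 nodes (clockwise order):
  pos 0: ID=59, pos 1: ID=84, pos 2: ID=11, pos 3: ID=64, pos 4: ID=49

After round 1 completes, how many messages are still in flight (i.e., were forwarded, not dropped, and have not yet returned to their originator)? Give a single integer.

Round 1: pos1(id84) recv 59: drop; pos2(id11) recv 84: fwd; pos3(id64) recv 11: drop; pos4(id49) recv 64: fwd; pos0(id59) recv 49: drop
After round 1: 2 messages still in flight

Answer: 2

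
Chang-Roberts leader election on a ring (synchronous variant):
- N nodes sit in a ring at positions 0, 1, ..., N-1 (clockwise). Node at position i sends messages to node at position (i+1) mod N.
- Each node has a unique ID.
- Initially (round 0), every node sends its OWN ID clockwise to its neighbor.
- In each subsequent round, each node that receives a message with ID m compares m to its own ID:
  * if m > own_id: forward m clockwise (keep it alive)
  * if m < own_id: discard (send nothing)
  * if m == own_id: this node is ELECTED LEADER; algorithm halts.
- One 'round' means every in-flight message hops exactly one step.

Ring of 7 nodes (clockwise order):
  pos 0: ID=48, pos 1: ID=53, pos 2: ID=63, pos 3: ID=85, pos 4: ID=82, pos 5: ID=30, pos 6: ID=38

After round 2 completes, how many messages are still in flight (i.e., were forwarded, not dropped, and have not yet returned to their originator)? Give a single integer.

Round 1: pos1(id53) recv 48: drop; pos2(id63) recv 53: drop; pos3(id85) recv 63: drop; pos4(id82) recv 85: fwd; pos5(id30) recv 82: fwd; pos6(id38) recv 30: drop; pos0(id48) recv 38: drop
Round 2: pos5(id30) recv 85: fwd; pos6(id38) recv 82: fwd
After round 2: 2 messages still in flight

Answer: 2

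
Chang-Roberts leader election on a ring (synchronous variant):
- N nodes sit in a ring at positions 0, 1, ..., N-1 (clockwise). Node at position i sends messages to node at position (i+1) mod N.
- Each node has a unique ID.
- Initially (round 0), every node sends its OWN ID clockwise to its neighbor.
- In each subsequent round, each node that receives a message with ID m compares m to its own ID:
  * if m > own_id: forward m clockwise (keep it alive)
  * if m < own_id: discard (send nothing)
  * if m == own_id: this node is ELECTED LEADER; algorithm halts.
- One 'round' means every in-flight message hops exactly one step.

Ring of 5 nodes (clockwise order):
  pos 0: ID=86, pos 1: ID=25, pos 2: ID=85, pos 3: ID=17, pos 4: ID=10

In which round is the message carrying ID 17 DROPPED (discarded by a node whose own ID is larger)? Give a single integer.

Answer: 2

Derivation:
Round 1: pos1(id25) recv 86: fwd; pos2(id85) recv 25: drop; pos3(id17) recv 85: fwd; pos4(id10) recv 17: fwd; pos0(id86) recv 10: drop
Round 2: pos2(id85) recv 86: fwd; pos4(id10) recv 85: fwd; pos0(id86) recv 17: drop
Round 3: pos3(id17) recv 86: fwd; pos0(id86) recv 85: drop
Round 4: pos4(id10) recv 86: fwd
Round 5: pos0(id86) recv 86: ELECTED
Message ID 17 originates at pos 3; dropped at pos 0 in round 2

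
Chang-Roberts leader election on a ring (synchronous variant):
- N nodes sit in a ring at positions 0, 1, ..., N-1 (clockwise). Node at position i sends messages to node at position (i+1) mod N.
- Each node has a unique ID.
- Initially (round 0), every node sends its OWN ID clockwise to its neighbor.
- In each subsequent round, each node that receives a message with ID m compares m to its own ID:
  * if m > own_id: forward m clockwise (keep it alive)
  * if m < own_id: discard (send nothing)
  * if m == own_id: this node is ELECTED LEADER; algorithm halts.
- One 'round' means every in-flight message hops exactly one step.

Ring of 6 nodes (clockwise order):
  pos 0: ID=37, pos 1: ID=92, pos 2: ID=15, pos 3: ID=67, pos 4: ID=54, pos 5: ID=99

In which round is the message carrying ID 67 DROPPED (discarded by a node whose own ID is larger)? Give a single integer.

Answer: 2

Derivation:
Round 1: pos1(id92) recv 37: drop; pos2(id15) recv 92: fwd; pos3(id67) recv 15: drop; pos4(id54) recv 67: fwd; pos5(id99) recv 54: drop; pos0(id37) recv 99: fwd
Round 2: pos3(id67) recv 92: fwd; pos5(id99) recv 67: drop; pos1(id92) recv 99: fwd
Round 3: pos4(id54) recv 92: fwd; pos2(id15) recv 99: fwd
Round 4: pos5(id99) recv 92: drop; pos3(id67) recv 99: fwd
Round 5: pos4(id54) recv 99: fwd
Round 6: pos5(id99) recv 99: ELECTED
Message ID 67 originates at pos 3; dropped at pos 5 in round 2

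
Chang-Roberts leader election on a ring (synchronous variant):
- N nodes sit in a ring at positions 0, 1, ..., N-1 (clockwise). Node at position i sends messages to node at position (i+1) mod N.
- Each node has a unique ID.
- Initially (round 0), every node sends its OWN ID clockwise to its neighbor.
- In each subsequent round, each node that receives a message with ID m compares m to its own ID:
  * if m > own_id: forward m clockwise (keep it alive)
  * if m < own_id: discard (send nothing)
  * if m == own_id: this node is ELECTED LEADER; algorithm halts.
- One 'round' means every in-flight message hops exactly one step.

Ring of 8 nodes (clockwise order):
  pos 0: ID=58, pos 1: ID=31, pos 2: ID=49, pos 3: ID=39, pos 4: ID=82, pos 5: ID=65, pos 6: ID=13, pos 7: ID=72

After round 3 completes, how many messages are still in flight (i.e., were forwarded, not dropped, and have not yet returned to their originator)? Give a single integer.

Round 1: pos1(id31) recv 58: fwd; pos2(id49) recv 31: drop; pos3(id39) recv 49: fwd; pos4(id82) recv 39: drop; pos5(id65) recv 82: fwd; pos6(id13) recv 65: fwd; pos7(id72) recv 13: drop; pos0(id58) recv 72: fwd
Round 2: pos2(id49) recv 58: fwd; pos4(id82) recv 49: drop; pos6(id13) recv 82: fwd; pos7(id72) recv 65: drop; pos1(id31) recv 72: fwd
Round 3: pos3(id39) recv 58: fwd; pos7(id72) recv 82: fwd; pos2(id49) recv 72: fwd
After round 3: 3 messages still in flight

Answer: 3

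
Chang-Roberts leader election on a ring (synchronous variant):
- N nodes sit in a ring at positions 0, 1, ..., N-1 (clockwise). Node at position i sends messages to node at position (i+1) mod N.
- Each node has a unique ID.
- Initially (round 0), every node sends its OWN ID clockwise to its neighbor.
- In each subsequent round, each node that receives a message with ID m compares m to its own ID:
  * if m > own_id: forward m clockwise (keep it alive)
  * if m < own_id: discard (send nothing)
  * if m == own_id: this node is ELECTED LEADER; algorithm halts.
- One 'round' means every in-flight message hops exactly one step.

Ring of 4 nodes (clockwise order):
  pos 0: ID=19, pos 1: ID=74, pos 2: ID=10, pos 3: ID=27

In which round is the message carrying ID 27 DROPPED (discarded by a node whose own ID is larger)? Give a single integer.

Round 1: pos1(id74) recv 19: drop; pos2(id10) recv 74: fwd; pos3(id27) recv 10: drop; pos0(id19) recv 27: fwd
Round 2: pos3(id27) recv 74: fwd; pos1(id74) recv 27: drop
Round 3: pos0(id19) recv 74: fwd
Round 4: pos1(id74) recv 74: ELECTED
Message ID 27 originates at pos 3; dropped at pos 1 in round 2

Answer: 2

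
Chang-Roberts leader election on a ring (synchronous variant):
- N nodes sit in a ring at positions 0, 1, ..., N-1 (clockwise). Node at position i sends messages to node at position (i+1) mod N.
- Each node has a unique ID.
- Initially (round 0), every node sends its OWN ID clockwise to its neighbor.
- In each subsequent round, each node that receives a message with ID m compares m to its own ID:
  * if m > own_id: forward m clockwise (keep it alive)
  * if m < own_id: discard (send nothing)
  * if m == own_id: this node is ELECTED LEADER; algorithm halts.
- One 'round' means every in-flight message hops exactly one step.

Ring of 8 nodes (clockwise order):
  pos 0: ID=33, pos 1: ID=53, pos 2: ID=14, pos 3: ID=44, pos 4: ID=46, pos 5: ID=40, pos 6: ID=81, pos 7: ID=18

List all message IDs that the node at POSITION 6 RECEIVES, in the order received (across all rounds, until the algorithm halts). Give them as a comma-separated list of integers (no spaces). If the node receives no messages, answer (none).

Round 1: pos1(id53) recv 33: drop; pos2(id14) recv 53: fwd; pos3(id44) recv 14: drop; pos4(id46) recv 44: drop; pos5(id40) recv 46: fwd; pos6(id81) recv 40: drop; pos7(id18) recv 81: fwd; pos0(id33) recv 18: drop
Round 2: pos3(id44) recv 53: fwd; pos6(id81) recv 46: drop; pos0(id33) recv 81: fwd
Round 3: pos4(id46) recv 53: fwd; pos1(id53) recv 81: fwd
Round 4: pos5(id40) recv 53: fwd; pos2(id14) recv 81: fwd
Round 5: pos6(id81) recv 53: drop; pos3(id44) recv 81: fwd
Round 6: pos4(id46) recv 81: fwd
Round 7: pos5(id40) recv 81: fwd
Round 8: pos6(id81) recv 81: ELECTED

Answer: 40,46,53,81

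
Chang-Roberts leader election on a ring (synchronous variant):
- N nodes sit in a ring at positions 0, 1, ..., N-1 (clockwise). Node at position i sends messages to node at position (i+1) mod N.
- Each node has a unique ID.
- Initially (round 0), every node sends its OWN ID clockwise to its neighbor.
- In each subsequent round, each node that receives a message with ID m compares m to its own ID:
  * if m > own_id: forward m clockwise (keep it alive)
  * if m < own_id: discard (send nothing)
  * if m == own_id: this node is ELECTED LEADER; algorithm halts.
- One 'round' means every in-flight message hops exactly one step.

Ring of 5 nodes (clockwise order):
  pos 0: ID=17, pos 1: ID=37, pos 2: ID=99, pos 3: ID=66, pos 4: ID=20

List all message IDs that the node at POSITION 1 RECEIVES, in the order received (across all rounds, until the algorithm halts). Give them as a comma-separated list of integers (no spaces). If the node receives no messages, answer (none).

Round 1: pos1(id37) recv 17: drop; pos2(id99) recv 37: drop; pos3(id66) recv 99: fwd; pos4(id20) recv 66: fwd; pos0(id17) recv 20: fwd
Round 2: pos4(id20) recv 99: fwd; pos0(id17) recv 66: fwd; pos1(id37) recv 20: drop
Round 3: pos0(id17) recv 99: fwd; pos1(id37) recv 66: fwd
Round 4: pos1(id37) recv 99: fwd; pos2(id99) recv 66: drop
Round 5: pos2(id99) recv 99: ELECTED

Answer: 17,20,66,99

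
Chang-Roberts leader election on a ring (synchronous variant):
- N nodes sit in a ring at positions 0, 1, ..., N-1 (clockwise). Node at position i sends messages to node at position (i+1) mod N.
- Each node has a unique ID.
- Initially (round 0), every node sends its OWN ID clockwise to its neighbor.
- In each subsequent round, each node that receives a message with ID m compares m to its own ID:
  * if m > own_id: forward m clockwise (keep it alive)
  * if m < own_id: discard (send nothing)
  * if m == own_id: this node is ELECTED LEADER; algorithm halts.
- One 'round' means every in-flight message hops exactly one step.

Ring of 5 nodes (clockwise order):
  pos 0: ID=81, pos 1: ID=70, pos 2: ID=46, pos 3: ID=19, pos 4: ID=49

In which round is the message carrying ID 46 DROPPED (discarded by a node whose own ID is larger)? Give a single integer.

Answer: 2

Derivation:
Round 1: pos1(id70) recv 81: fwd; pos2(id46) recv 70: fwd; pos3(id19) recv 46: fwd; pos4(id49) recv 19: drop; pos0(id81) recv 49: drop
Round 2: pos2(id46) recv 81: fwd; pos3(id19) recv 70: fwd; pos4(id49) recv 46: drop
Round 3: pos3(id19) recv 81: fwd; pos4(id49) recv 70: fwd
Round 4: pos4(id49) recv 81: fwd; pos0(id81) recv 70: drop
Round 5: pos0(id81) recv 81: ELECTED
Message ID 46 originates at pos 2; dropped at pos 4 in round 2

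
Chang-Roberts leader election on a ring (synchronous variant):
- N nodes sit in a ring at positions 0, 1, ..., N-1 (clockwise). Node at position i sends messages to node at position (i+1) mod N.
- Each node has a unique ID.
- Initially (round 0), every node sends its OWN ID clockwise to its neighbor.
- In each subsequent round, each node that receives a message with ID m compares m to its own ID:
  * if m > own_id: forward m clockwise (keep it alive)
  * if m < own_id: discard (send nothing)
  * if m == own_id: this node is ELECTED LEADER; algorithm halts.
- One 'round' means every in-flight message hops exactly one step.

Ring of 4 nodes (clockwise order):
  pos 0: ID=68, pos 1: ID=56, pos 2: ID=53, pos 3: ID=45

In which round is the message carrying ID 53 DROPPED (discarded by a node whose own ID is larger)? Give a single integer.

Round 1: pos1(id56) recv 68: fwd; pos2(id53) recv 56: fwd; pos3(id45) recv 53: fwd; pos0(id68) recv 45: drop
Round 2: pos2(id53) recv 68: fwd; pos3(id45) recv 56: fwd; pos0(id68) recv 53: drop
Round 3: pos3(id45) recv 68: fwd; pos0(id68) recv 56: drop
Round 4: pos0(id68) recv 68: ELECTED
Message ID 53 originates at pos 2; dropped at pos 0 in round 2

Answer: 2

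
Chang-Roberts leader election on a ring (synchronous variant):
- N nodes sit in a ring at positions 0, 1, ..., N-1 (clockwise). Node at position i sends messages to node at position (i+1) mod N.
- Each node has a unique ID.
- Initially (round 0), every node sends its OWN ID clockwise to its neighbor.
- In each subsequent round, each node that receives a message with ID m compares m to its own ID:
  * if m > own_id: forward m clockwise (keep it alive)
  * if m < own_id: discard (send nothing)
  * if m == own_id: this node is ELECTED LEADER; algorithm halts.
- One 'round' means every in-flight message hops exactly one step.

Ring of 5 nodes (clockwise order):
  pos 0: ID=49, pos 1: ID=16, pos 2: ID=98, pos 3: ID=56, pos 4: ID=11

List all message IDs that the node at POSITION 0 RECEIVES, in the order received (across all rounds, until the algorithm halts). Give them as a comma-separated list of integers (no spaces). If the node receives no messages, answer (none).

Round 1: pos1(id16) recv 49: fwd; pos2(id98) recv 16: drop; pos3(id56) recv 98: fwd; pos4(id11) recv 56: fwd; pos0(id49) recv 11: drop
Round 2: pos2(id98) recv 49: drop; pos4(id11) recv 98: fwd; pos0(id49) recv 56: fwd
Round 3: pos0(id49) recv 98: fwd; pos1(id16) recv 56: fwd
Round 4: pos1(id16) recv 98: fwd; pos2(id98) recv 56: drop
Round 5: pos2(id98) recv 98: ELECTED

Answer: 11,56,98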